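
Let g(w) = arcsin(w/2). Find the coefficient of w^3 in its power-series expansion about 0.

1/48

Compute the successive derivatives at the expansion point and divide by k!.
g(0) = 0
g′(0) = 1/2
g′′(0) = 0
g′′′(0) = 1/8
Dividing each by k! gives the coefficients c_0, ..., c_3.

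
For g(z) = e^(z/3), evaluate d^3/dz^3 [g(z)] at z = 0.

Compute the successive derivatives at the expansion point and divide by k!.
From the series, [z^3] g = 1/162; multiply by 3! = 6 to get 1/27.

1/27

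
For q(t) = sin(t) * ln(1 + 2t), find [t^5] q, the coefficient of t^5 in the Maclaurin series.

Multiply the two series term by term and collect like powers.
q(0) = 0
q′(0) = 0
q′′(0) = 4
q′′′(0) = -12
q^(4)(0) = 56
q^(5)(0) = -440
So c_5 = q^(5)(0)/5! = -11/3.

-11/3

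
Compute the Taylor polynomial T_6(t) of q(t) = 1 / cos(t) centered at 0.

Write the quotient as an unknown series and match coefficients against numerator = denominator · series.
q(0) = 1
q′(0) = 0
q′′(0) = 1
q′′′(0) = 0
q^(4)(0) = 5
q^(5)(0) = 0
q^(6)(0) = 61

61*t^6/720 + 5*t^4/24 + t^2/2 + 1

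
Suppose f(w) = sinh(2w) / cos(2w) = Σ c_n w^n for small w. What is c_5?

Divide the numerator series by the denominator series (power-series long division).
f(0) = 0
f′(0) = 2
f′′(0) = 0
f′′′(0) = 32
f^(4)(0) = 0
f^(5)(0) = 1152

48/5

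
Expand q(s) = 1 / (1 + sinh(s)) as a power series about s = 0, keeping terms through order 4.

4*s^4/3 - 7*s^3/6 + s^2 - s + 1

Write 1/(1+u) = 1 - u + u^2 - u^3 + ... and substitute the series for u.
q(0) = 1
q′(0) = -1
q′′(0) = 2
q′′′(0) = -7
q^(4)(0) = 32
The Taylor polynomial is Σ q^(k)(0)/k! · s^k.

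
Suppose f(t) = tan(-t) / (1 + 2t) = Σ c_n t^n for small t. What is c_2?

Multiply the two series term by term and collect like powers.
[t^0] = 0;  [t^1] = -1;  [t^2] = 2.

2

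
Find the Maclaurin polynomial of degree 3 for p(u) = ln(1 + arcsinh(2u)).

4*u^3/3 - 2*u^2 + 2*u

Plug the Maclaurin series of the inner function into that of the outer and collect terms.
p(0) = 0
p′(0) = 2
p′′(0) = -4
p′′′(0) = 8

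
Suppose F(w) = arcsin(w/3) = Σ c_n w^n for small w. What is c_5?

Compute the successive derivatives at the expansion point and divide by k!.
F(0) = 0
F′(0) = 1/3
F′′(0) = 0
F′′′(0) = 1/27
F^(4)(0) = 0
F^(5)(0) = 1/27
Then c_k = F^(k)(0)/k! gives each Taylor coefficient.

1/3240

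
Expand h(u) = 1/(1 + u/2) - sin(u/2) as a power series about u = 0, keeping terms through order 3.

Expand each term separately and add.
h(0) = 1
h′(0) = -1
h′′(0) = 1/2
h′′′(0) = -5/8

-5*u^3/48 + u^2/4 - u + 1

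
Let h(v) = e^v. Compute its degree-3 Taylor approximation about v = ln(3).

[(v - ln(3))^0] = 3;  [(v - ln(3))^1] = 3;  [(v - ln(3))^2] = 3/2;  [(v - ln(3))^3] = 1/2.

(v - ln(3))^3/2 + 3*(v - ln(3))^2/2 + 3*(v - ln(3)) + 3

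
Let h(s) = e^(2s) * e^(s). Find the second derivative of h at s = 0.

9

Multiply the two series term by term and collect like powers.
The coefficient of s^2 in the expansion is 9/2, so h′′(0) = 2! * (9/2) = 9.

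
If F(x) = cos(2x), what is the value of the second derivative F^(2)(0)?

-4

From the series, [x^2] F = -2; multiply by 2! = 2 to get -4.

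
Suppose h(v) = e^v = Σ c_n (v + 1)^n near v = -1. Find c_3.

e^(-1)/6

[(v + 1)^0] = e^(-1);  [(v + 1)^1] = e^(-1);  [(v + 1)^2] = e^(-1)/2;  [(v + 1)^3] = e^(-1)/6.
So c_3 = h′′′(-1)/3! = e^(-1)/6.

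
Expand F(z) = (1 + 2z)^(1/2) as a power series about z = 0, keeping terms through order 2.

-z^2/2 + z + 1

Compute the successive derivatives at the expansion point and divide by k!.
F(0) = 1
F′(0) = 1
F′′(0) = -1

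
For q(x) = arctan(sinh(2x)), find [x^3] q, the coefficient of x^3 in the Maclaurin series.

Plug the Maclaurin series of the inner function into that of the outer and collect terms.
So c_3 = q′′′(0)/3! = -4/3.

-4/3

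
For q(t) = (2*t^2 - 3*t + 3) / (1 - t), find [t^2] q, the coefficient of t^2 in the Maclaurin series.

Distribute the polynomial across the series and collect like powers.
q(0) = 3
q′(0) = 0
q′′(0) = 4
So c_2 = q′′(0)/2! = 2.

2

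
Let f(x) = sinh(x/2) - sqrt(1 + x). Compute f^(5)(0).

-13/4

Expand each term separately and add.
From the series, [x^5] f = -13/480; multiply by 5! = 120 to get -13/4.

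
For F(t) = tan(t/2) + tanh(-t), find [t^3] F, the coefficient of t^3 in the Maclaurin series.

Expand each term separately and add.
F(0) = 0
F′(0) = -1/2
F′′(0) = 0
F′′′(0) = 9/4
The Taylor polynomial is Σ F^(k)(0)/k! · t^k.

3/8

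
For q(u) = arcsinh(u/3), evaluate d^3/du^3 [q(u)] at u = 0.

-1/27

The coefficient of u^3 in the expansion is -1/162, so q′′′(0) = 3! * (-1/162) = -1/27.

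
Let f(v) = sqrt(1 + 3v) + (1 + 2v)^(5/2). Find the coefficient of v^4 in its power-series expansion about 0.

Add the two expansions coefficient-wise.
f(0) = 2
f′(0) = 13/2
f′′(0) = 51/4
f′′′(0) = 201/8
f^(4)(0) = -243*2^(18/175)*3^(3/35)*5^(12/25)*7^(159/175)/40
So c_4 = f^(4)(0)/4! = -485/128.

-485/128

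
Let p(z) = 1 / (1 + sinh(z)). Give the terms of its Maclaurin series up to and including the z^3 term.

Write 1/(1+u) = 1 - u + u^2 - u^3 + ... and substitute the series for u.
[z^0] = 1;  [z^1] = -1;  [z^2] = 1;  [z^3] = -7/6.

-7*z^3/6 + z^2 - z + 1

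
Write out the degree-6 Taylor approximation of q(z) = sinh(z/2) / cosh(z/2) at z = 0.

Write the quotient as an unknown series and match coefficients against numerator = denominator · series.
q(0) = 0
q′(0) = 1/2
q′′(0) = 0
q′′′(0) = -1/4
q^(4)(0) = 0
q^(5)(0) = 1/2
q^(6)(0) = 0

z^5/240 - z^3/24 + z/2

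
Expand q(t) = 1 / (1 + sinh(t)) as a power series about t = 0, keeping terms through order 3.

-7*t^3/6 + t^2 - t + 1

Write 1/(1+u) = 1 - u + u^2 - u^3 + ... and substitute the series for u.
q(0) = 1
q′(0) = -1
q′′(0) = 2
q′′′(0) = -7
The Taylor polynomial is Σ q^(k)(0)/k! · t^k.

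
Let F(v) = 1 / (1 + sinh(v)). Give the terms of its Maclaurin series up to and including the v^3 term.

-7*v^3/6 + v^2 - v + 1

Write 1/(1+u) = 1 - u + u^2 - u^3 + ... and substitute the series for u.
F(0) = 1
F′(0) = -1
F′′(0) = 2
F′′′(0) = -7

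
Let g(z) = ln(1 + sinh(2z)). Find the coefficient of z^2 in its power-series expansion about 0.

Compose series: expand the inner function first, then feed it into the outer expansion.
g(0) = 0
g′(0) = 2
g′′(0) = -4
So c_2 = g′′(0)/2! = -2.

-2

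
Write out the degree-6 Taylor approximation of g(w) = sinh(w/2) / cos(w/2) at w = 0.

3*w^5/320 + w^3/12 + w/2

Write the quotient as an unknown series and match coefficients against numerator = denominator · series.
g(0) = 0
g′(0) = 1/2
g′′(0) = 0
g′′′(0) = 1/2
g^(4)(0) = 0
g^(5)(0) = 9/8
g^(6)(0) = 0
Then c_k = g^(k)(0)/k! gives each Taylor coefficient.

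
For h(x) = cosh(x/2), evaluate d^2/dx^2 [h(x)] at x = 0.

Compute the successive derivatives at the expansion point and divide by k!.
The coefficient of x^2 in the expansion is 1/8, so h′′(0) = 2! * (1/8) = 1/4.

1/4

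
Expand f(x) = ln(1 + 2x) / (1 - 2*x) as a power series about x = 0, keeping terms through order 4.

28*x^4/3 + 20*x^3/3 + 2*x^2 + 2*x

Multiply the numerator's expansion by the denominator's geometric series.
f(0) = 0
f′(0) = 2
f′′(0) = 4
f′′′(0) = 40
f^(4)(0) = 224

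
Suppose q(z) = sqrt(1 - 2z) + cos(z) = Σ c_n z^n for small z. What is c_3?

-1/2

Add the two expansions coefficient-wise.
q(0) = 2
q′(0) = -1
q′′(0) = -2
q′′′(0) = -3
So c_3 = q′′′(0)/3! = -1/2.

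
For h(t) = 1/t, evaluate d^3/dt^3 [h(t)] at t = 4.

-3/128

Differentiate repeatedly and evaluate at the center.
From the series, [(t - 4)^3] h = -1/256; multiply by 3! = 6 to get -3/128.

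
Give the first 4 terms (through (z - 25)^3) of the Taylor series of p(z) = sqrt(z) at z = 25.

(z - 25)^3/50000 - (z - 25)^2/1000 + (z - 25)/10 + 5

Apply the Taylor formula c_k = f^(k)(a)/k!.
[(z - 25)^0] = 5;  [(z - 25)^1] = 1/10;  [(z - 25)^2] = -1/1000;  [(z - 25)^3] = 1/50000.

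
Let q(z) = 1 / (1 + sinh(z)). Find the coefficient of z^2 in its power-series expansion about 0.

Expand as Σ (-1)^k u^k with u equal to the inner function's series.
[z^0] = 1;  [z^1] = -1;  [z^2] = 1.

1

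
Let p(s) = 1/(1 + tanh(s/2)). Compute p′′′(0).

Plug the Maclaurin series of the inner function into that of the outer and collect terms.
The coefficient of s^3 in the expansion is -1/12, so p′′′(0) = 3! * (-1/12) = -1/2.

-1/2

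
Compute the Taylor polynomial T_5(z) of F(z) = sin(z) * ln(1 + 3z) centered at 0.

Multiply the two series term by term and collect like powers.

-39*z^5/2 + 17*z^4/2 - 9*z^3/2 + 3*z^2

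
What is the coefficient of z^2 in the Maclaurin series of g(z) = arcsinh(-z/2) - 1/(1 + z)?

-1

Add the two expansions coefficient-wise.
g(0) = -1
g′(0) = 1/2
g′′(0) = -2
So c_2 = g′′(0)/2! = -1.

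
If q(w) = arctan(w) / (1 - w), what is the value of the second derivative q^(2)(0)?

2

Take the Cauchy product of the two expansions.
The coefficient of w^2 in the expansion is 1, so q′′(0) = 2! * (1) = 2.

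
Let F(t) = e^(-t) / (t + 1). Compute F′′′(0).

-16

Use 1/(1 - r) = Σ r^k on the denominator, then take the Cauchy product.
From the series, [t^3] F = -8/3; multiply by 3! = 6 to get -16.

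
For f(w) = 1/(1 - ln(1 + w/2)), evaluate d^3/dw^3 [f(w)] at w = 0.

Plug the Maclaurin series of the inner function into that of the outer and collect terms.
From the series, [w^3] f = 1/24; multiply by 3! = 6 to get 1/4.

1/4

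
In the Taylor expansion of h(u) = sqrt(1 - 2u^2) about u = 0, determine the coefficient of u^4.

h(0) = 1
h′(0) = 0
h′′(0) = -2
h′′′(0) = 0
h^(4)(0) = -12
So c_4 = h^(4)(0)/4! = -1/2.

-1/2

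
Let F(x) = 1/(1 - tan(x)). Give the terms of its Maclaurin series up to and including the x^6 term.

Substitute the inner expansion into the outer series and collect powers.
[x^0] = 1;  [x^1] = 1;  [x^2] = 1;  [x^3] = 4/3;  [x^4] = 5/3;  [x^5] = 32/15;  [x^6] = 122/45.

122*x^6/45 + 32*x^5/15 + 5*x^4/3 + 4*x^3/3 + x^2 + x + 1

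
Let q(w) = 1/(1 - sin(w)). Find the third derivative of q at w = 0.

5

Compose series: expand the inner function first, then feed it into the outer expansion.
The coefficient of w^3 in the expansion is 5/6, so q′′′(0) = 3! * (5/6) = 5.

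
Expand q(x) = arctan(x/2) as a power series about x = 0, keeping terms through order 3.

-x^3/24 + x/2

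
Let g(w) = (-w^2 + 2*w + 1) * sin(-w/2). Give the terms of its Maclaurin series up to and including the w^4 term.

w^4/24 + 25*w^3/48 - w^2 - w/2

Multiply each power in the prefactor through the base expansion.
g(0) = 0
g′(0) = -1/2
g′′(0) = -2
g′′′(0) = 25/8
g^(4)(0) = 1
Dividing each by k! gives the coefficients c_0, ..., c_4.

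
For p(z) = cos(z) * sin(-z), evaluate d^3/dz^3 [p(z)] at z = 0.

Expand each factor separately, then convolve coefficients.
The coefficient of z^3 in the expansion is 2/3, so p′′′(0) = 3! * (2/3) = 4.

4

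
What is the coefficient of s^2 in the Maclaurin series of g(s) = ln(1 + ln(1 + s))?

-1

Plug the Maclaurin series of the inner function into that of the outer and collect terms.
[s^0] = 0;  [s^1] = 1;  [s^2] = -1.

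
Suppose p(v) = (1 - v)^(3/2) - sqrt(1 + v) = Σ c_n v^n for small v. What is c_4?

1/16

Add the two expansions coefficient-wise.
So c_4 = p^(4)(0)/4! = 1/16.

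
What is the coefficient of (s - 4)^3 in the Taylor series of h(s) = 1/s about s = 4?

-1/256

[(s - 4)^0] = 1/4;  [(s - 4)^1] = -1/16;  [(s - 4)^2] = 1/64;  [(s - 4)^3] = -1/256.
So c_3 = h′′′(4)/3! = -1/256.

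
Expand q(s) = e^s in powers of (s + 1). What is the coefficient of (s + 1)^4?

q(-1) = e^(-1)
q′(-1) = e^(-1)
q′′(-1) = e^(-1)
q′′′(-1) = e^(-1)
q^(4)(-1) = e^(-1)
Dividing each by k! gives the coefficients c_0, ..., c_4.

e^(-1)/24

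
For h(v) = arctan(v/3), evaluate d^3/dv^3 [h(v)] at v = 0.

From the series, [v^3] h = -1/81; multiply by 3! = 6 to get -2/27.

-2/27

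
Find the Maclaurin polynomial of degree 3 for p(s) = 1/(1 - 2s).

8*s^3 + 4*s^2 + 2*s + 1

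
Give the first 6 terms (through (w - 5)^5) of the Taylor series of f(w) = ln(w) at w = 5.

Use the known series and substitute for the argument.
[(w - 5)^0] = ln(5);  [(w - 5)^1] = 1/5;  [(w - 5)^2] = -1/50;  [(w - 5)^3] = 1/375;  [(w - 5)^4] = -1/2500;  [(w - 5)^5] = 1/15625.

(w - 5)^5/15625 - (w - 5)^4/2500 + (w - 5)^3/375 - (w - 5)^2/50 + (w - 5)/5 + ln(5)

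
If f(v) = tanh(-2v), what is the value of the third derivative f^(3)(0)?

The coefficient of v^3 in the expansion is 8/3, so f′′′(0) = 3! * (8/3) = 16.

16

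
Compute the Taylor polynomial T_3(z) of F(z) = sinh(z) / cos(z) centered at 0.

Invert the denominator's series and multiply.
[z^0] = 0;  [z^1] = 1;  [z^2] = 0;  [z^3] = 2/3.

2*z^3/3 + z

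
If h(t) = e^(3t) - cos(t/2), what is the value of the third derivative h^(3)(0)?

Add the two expansions coefficient-wise.
The coefficient of t^3 in the expansion is 9/2, so h′′′(0) = 3! * (9/2) = 27.

27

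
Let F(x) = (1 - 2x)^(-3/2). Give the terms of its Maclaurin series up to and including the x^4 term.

Compute the successive derivatives at the expansion point and divide by k!.

315*x^4/8 + 35*x^3/2 + 15*x^2/2 + 3*x + 1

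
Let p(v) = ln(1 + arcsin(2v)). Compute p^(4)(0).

Compose series: expand the inner function first, then feed it into the outer expansion.
From the series, [v^4] p = -20/3; multiply by 4! = 24 to get -160.

-160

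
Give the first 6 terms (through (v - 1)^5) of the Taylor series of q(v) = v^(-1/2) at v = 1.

-63*(v - 1)^5/256 + 35*(v - 1)^4/128 - 5*(v - 1)^3/16 + 3*(v - 1)^2/8 - (v - 1)/2 + 1

q(1) = 1
q′(1) = -1/2
q′′(1) = 3/4
q′′′(1) = -15/8
q^(4)(1) = 105/16
q^(5)(1) = -945/32
Then c_k = q^(k)(1)/k! gives each Taylor coefficient.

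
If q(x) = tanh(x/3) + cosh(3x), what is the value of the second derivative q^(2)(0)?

Add the two expansions coefficient-wise.
From the series, [x^2] q = 9/2; multiply by 2! = 2 to get 9.

9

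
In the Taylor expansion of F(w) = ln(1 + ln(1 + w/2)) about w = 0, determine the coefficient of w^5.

19/320

Compose series: expand the inner function first, then feed it into the outer expansion.
F(0) = 0
F′(0) = 1/2
F′′(0) = -1/2
F′′′(0) = 7/8
F^(4)(0) = -35/16
F^(5)(0) = 57/8
So c_5 = F^(5)(0)/5! = 19/320.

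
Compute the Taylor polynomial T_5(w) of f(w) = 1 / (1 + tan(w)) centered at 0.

Write 1/(1+u) = 1 - u + u^2 - u^3 + ... and substitute the series for u.
f(0) = 1
f′(0) = -1
f′′(0) = 2
f′′′(0) = -8
f^(4)(0) = 40
f^(5)(0) = -256

-32*w^5/15 + 5*w^4/3 - 4*w^3/3 + w^2 - w + 1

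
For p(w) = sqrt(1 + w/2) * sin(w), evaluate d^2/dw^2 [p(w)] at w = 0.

Expand each factor separately, then convolve coefficients.
From the series, [w^2] p = 1/4; multiply by 2! = 2 to get 1/2.

1/2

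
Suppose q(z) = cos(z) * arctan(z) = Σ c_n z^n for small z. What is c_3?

Take the Cauchy product of the two expansions.
q(0) = 0
q′(0) = 1
q′′(0) = 0
q′′′(0) = -5
So c_3 = q′′′(0)/3! = -5/6.

-5/6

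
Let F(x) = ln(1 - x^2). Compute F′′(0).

-2

From the series, [x^2] F = -1; multiply by 2! = 2 to get -2.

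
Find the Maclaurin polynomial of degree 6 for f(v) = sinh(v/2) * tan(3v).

Take the Cauchy product of the two expansions.
f(0) = 0
f′(0) = 0
f′′(0) = 3
f′′′(0) = 0
f^(4)(0) = 219/2
f^(5)(0) = 0
f^(6)(0) = 188793/16
Then c_k = f^(k)(0)/k! gives each Taylor coefficient.

20977*v^6/1280 + 73*v^4/16 + 3*v^2/2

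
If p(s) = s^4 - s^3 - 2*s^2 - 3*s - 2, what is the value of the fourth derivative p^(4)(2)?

The coefficient of (s - 2)^4 in the expansion is 1, so p^(4)(2) = 4! * (1) = 24.

24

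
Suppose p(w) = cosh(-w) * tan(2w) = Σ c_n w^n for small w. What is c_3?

Write out both Maclaurin series and multiply, keeping only the needed powers.
So c_3 = p′′′(0)/3! = 11/3.

11/3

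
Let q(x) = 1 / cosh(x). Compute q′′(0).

Write the quotient as an unknown series and match coefficients against numerator = denominator · series.
From the series, [x^2] q = -1/2; multiply by 2! = 2 to get -1.

-1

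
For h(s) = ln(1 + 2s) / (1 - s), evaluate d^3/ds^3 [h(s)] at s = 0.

16

Multiply the numerator's expansion by the denominator's geometric series.
The coefficient of s^3 in the expansion is 8/3, so h′′′(0) = 3! * (8/3) = 16.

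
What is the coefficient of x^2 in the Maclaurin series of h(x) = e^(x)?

c_2 = h′′(0)/2! = 1/2.

1/2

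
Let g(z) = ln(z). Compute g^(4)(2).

Differentiate repeatedly and evaluate at the center.
From the series, [(z - 2)^4] g = -1/64; multiply by 4! = 24 to get -3/8.

-3/8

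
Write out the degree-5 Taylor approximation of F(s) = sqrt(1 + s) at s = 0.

Compute the successive derivatives at the expansion point and divide by k!.
F(0) = 1
F′(0) = 1/2
F′′(0) = -1/4
F′′′(0) = 3/8
F^(4)(0) = -15/16
F^(5)(0) = 105/32

7*s^5/256 - 5*s^4/128 + s^3/16 - s^2/8 + s/2 + 1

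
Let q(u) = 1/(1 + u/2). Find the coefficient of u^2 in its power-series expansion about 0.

Differentiate repeatedly and evaluate at the center.
[u^0] = 1;  [u^1] = -1/2;  [u^2] = 1/4.
So c_2 = q′′(0)/2! = 1/4.

1/4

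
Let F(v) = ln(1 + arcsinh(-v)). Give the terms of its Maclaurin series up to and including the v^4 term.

Plug the Maclaurin series of the inner function into that of the outer and collect terms.
F(0) = 0
F′(0) = -1
F′′(0) = -1
F′′′(0) = -1
F^(4)(0) = -2

-v^4/12 - v^3/6 - v^2/2 - v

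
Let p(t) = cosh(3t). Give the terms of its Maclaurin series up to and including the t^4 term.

27*t^4/8 + 9*t^2/2 + 1

p(0) = 1
p′(0) = 0
p′′(0) = 9
p′′′(0) = 0
p^(4)(0) = 81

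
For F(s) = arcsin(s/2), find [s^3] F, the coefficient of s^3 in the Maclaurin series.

1/48

Use the known series and substitute for the argument.
[s^0] = 0;  [s^1] = 1/2;  [s^2] = 0;  [s^3] = 1/48.
So c_3 = F′′′(0)/3! = 1/48.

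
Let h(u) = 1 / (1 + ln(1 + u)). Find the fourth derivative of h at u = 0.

Write 1/(1+u) = 1 - u + u^2 - u^3 + ... and substitute the series for u.
From the series, [u^4] h = 11/3; multiply by 4! = 24 to get 88.

88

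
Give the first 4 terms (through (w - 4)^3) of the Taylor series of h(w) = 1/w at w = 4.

[(w - 4)^0] = 1/4;  [(w - 4)^1] = -1/16;  [(w - 4)^2] = 1/64;  [(w - 4)^3] = -1/256.

-(w - 4)^3/256 + (w - 4)^2/64 - (w - 4)/16 + 1/4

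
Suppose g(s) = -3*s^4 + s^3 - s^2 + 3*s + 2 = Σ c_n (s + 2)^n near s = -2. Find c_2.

-79

g(-2) = -64
g′(-2) = 115
g′′(-2) = -158
So c_2 = g′′(-2)/2! = -79.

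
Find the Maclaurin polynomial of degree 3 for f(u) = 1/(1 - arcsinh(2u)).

Plug the Maclaurin series of the inner function into that of the outer and collect terms.
f(0) = 1
f′(0) = 2
f′′(0) = 8
f′′′(0) = 40
Then c_k = f^(k)(0)/k! gives each Taylor coefficient.

20*u^3/3 + 4*u^2 + 2*u + 1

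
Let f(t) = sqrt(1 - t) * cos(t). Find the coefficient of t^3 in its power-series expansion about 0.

Take the Cauchy product of the two expansions.
[t^0] = 1;  [t^1] = -1/2;  [t^2] = -5/8;  [t^3] = 3/16.
So c_3 = f′′′(0)/3! = 3/16.

3/16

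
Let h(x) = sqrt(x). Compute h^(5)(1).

105/32

The coefficient of (x - 1)^5 in the expansion is 7/256, so h^(5)(1) = 5! * (7/256) = 105/32.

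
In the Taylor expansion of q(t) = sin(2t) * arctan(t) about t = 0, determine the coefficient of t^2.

Write out both Maclaurin series and multiply, keeping only the needed powers.
q(0) = 0
q′(0) = 0
q′′(0) = 4
So c_2 = q′′(0)/2! = 2.

2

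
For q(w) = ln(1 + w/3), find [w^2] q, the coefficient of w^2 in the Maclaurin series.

-1/18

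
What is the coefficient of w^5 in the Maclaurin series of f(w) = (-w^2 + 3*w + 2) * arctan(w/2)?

13/240

Shift and add copies of the series according to the polynomial's terms.
f(0) = 0
f′(0) = 1
f′′(0) = 3
f′′′(0) = -7/2
f^(4)(0) = -3
f^(5)(0) = 13/2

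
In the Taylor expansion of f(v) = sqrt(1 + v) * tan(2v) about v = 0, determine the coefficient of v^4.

Expand each factor separately, then convolve coefficients.
f(0) = 0
f′(0) = 2
f′′(0) = 2
f′′′(0) = 29/2
f^(4)(0) = 35
The Taylor polynomial is Σ f^(k)(0)/k! · v^k.

35/24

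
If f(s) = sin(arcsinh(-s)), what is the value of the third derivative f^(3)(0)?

2

Let u equal the inner series; expand the outer function in u and truncate.
The coefficient of s^3 in the expansion is 1/3, so f′′′(0) = 3! * (1/3) = 2.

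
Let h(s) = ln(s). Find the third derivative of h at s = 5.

Use the known series and substitute for the argument.
From the series, [(s - 5)^3] h = 1/375; multiply by 3! = 6 to get 2/125.

2/125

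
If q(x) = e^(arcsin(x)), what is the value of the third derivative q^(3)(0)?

Substitute the inner expansion into the outer series and collect powers.
From the series, [x^3] q = 1/3; multiply by 3! = 6 to get 2.

2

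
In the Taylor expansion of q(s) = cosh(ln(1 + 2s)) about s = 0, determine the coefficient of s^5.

Let u equal the inner series; expand the outer function in u and truncate.
[s^0] = 1;  [s^1] = 0;  [s^2] = 2;  [s^3] = -4;  [s^4] = 8;  [s^5] = -16.

-16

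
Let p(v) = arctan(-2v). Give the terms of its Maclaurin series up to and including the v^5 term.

-32*v^5/5 + 8*v^3/3 - 2*v

Compute the successive derivatives at the expansion point and divide by k!.
p(0) = 0
p′(0) = -2
p′′(0) = 0
p′′′(0) = 16
p^(4)(0) = 0
p^(5)(0) = -768
Dividing each by k! gives the coefficients c_0, ..., c_5.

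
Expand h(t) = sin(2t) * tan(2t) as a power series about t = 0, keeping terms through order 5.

Multiply the two series term by term and collect like powers.
h(0) = 0
h′(0) = 0
h′′(0) = 8
h′′′(0) = 0
h^(4)(0) = 64
h^(5)(0) = 0

8*t^4/3 + 4*t^2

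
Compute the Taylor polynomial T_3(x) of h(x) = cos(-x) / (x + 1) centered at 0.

-x^3/2 + x^2/2 - x + 1

Expand 1/(denominator) as a geometric series and multiply by the numerator's series.
h(0) = 1
h′(0) = -1
h′′(0) = 1
h′′′(0) = -3
Then c_k = h^(k)(0)/k! gives each Taylor coefficient.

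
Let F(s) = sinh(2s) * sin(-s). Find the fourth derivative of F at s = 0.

-24

Multiply the two series term by term and collect like powers.
From the series, [s^4] F = -1; multiply by 4! = 24 to get -24.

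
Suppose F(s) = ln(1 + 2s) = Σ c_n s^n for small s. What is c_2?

-2

Differentiate repeatedly and evaluate at the center.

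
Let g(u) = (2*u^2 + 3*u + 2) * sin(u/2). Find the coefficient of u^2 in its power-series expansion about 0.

Shift and add copies of the series according to the polynomial's terms.

3/2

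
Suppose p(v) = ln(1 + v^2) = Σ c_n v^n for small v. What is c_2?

[v^0] = 0;  [v^1] = 0;  [v^2] = 1.

1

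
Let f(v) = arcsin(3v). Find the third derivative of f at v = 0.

From the series, [v^3] f = 9/2; multiply by 3! = 6 to get 27.

27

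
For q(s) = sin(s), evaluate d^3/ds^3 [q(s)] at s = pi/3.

The coefficient of (s - pi/3)^3 in the expansion is -1/12, so q′′′(pi/3) = 3! * (-1/12) = -1/2.

-1/2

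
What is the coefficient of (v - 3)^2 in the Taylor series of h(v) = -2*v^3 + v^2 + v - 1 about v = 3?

h(3) = -43
h′(3) = -47
h′′(3) = -34
So c_2 = h′′(3)/2! = -17.

-17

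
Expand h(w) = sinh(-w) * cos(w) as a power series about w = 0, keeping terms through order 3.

Write out both Maclaurin series and multiply, keeping only the needed powers.
h(0) = 0
h′(0) = -1
h′′(0) = 0
h′′′(0) = 2

w^3/3 - w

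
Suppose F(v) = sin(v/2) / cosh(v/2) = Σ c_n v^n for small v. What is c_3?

-1/12

Divide the numerator series by the denominator series (power-series long division).
F(0) = 0
F′(0) = 1/2
F′′(0) = 0
F′′′(0) = -1/2
So c_3 = F′′′(0)/3! = -1/12.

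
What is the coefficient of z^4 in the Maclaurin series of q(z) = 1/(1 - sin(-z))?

2/3

Compose series: expand the inner function first, then feed it into the outer expansion.
So c_4 = q^(4)(0)/4! = 2/3.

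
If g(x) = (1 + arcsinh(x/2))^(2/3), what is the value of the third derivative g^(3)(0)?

-5/108

Substitute the inner expansion into the outer series and collect powers.
The coefficient of x^3 in the expansion is -5/648, so g′′′(0) = 3! * (-5/648) = -5/108.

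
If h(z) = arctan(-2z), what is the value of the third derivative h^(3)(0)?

From the series, [z^3] h = 8/3; multiply by 3! = 6 to get 16.

16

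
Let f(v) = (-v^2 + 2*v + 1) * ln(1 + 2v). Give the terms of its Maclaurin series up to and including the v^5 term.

-64*v^5/15 + 10*v^4/3 - 10*v^3/3 + 2*v^2 + 2*v

Distribute the polynomial across the series and collect like powers.
f(0) = 0
f′(0) = 2
f′′(0) = 4
f′′′(0) = -20
f^(4)(0) = 80
f^(5)(0) = -512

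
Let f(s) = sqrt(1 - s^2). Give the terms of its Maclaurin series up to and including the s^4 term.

f(0) = 1
f′(0) = 0
f′′(0) = -1
f′′′(0) = 0
f^(4)(0) = -3
Dividing each by k! gives the coefficients c_0, ..., c_4.

-s^4/8 - s^2/2 + 1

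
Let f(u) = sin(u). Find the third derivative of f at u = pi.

Apply the Taylor formula c_k = f^(k)(a)/k!.
The coefficient of (u - pi)^3 in the expansion is 1/6, so f′′′(pi) = 3! * (1/6) = 1.

1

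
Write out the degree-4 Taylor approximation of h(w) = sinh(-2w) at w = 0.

-4*w^3/3 - 2*w

Apply the Taylor formula c_k = f^(k)(a)/k!.
h(0) = 0
h′(0) = -2
h′′(0) = 0
h′′′(0) = -8
h^(4)(0) = 0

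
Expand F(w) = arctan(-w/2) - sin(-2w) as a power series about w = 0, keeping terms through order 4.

-31*w^3/24 + 3*w/2

Expand each term separately and add.
[w^0] = 0;  [w^1] = 3/2;  [w^2] = 0;  [w^3] = -31/24;  [w^4] = 0.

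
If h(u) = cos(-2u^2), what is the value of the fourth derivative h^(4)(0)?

-48

From the series, [u^4] h = -2; multiply by 4! = 24 to get -48.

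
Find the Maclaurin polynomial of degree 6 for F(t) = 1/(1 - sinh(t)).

Let u equal the inner series; expand the outer function in u and truncate.
F(0) = 1
F′(0) = 1
F′′(0) = 2
F′′′(0) = 7
F^(4)(0) = 32
F^(5)(0) = 181
F^(6)(0) = 1232

77*t^6/45 + 181*t^5/120 + 4*t^4/3 + 7*t^3/6 + t^2 + t + 1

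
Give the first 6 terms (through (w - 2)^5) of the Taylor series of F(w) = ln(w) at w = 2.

F(2) = ln(2)
F′(2) = 1/2
F′′(2) = -1/4
F′′′(2) = 1/4
F^(4)(2) = -3/8
F^(5)(2) = 3/4
Dividing each by k! gives the coefficients c_0, ..., c_5.

(w - 2)^5/160 - (w - 2)^4/64 + (w - 2)^3/24 - (w - 2)^2/8 + (w - 2)/2 + ln(2)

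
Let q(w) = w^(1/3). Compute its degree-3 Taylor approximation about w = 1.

5*(w - 1)^3/81 - (w - 1)^2/9 + (w - 1)/3 + 1

q(1) = 1
q′(1) = 1/3
q′′(1) = -2/9
q′′′(1) = 10/27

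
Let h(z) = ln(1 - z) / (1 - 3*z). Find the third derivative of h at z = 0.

-65

Multiply the numerator's expansion by the denominator's geometric series.
The coefficient of z^3 in the expansion is -65/6, so h′′′(0) = 3! * (-65/6) = -65.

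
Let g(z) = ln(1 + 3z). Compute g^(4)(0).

-486

The coefficient of z^4 in the expansion is -81/4, so g^(4)(0) = 4! * (-81/4) = -486.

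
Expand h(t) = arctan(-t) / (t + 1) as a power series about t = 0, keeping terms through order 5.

-13*t^5/15 + 2*t^4/3 - 2*t^3/3 + t^2 - t

Use 1/(1 - r) = Σ r^k on the denominator, then take the Cauchy product.
h(0) = 0
h′(0) = -1
h′′(0) = 2
h′′′(0) = -4
h^(4)(0) = 16
h^(5)(0) = -104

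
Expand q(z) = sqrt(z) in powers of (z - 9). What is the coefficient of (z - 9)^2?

Differentiate repeatedly and evaluate at the center.
[(z - 9)^0] = 3;  [(z - 9)^1] = 1/6;  [(z - 9)^2] = -1/216.

-1/216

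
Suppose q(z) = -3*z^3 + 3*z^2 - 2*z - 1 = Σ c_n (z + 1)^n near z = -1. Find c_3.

-3

[(z + 1)^0] = 7;  [(z + 1)^1] = -17;  [(z + 1)^2] = 12;  [(z + 1)^3] = -3.
So c_3 = q′′′(-1)/3! = -3.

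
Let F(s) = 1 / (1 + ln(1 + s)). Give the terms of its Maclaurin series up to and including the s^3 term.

Use the geometric series for the reciprocal, then substitute.
F(0) = 1
F′(0) = -1
F′′(0) = 3
F′′′(0) = -14

-7*s^3/3 + 3*s^2/2 - s + 1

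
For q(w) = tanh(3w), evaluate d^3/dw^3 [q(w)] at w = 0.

-54

The coefficient of w^3 in the expansion is -9, so q′′′(0) = 3! * (-9) = -54.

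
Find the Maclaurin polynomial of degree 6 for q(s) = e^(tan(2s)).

Plug the Maclaurin series of the inner function into that of the outer and collect terms.
q(0) = 1
q′(0) = 2
q′′(0) = 4
q′′′(0) = 24
q^(4)(0) = 144
q^(5)(0) = 1184
q^(6)(0) = 11328

236*s^6/15 + 148*s^5/15 + 6*s^4 + 4*s^3 + 2*s^2 + 2*s + 1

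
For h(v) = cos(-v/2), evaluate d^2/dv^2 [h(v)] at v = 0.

Use the known series and substitute for the argument.
The coefficient of v^2 in the expansion is -1/8, so h′′(0) = 2! * (-1/8) = -1/4.

-1/4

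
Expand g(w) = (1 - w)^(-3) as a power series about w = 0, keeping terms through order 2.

6*w^2 + 3*w + 1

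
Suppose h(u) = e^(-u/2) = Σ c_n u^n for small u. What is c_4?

1/384

h(0) = 1
h′(0) = -1/2
h′′(0) = 1/4
h′′′(0) = -1/8
h^(4)(0) = 1/16
The Taylor polynomial is Σ h^(k)(0)/k! · u^k.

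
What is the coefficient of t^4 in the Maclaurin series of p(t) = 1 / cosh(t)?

Write the quotient as an unknown series and match coefficients against numerator = denominator · series.
[t^0] = 1;  [t^1] = 0;  [t^2] = -1/2;  [t^3] = 0;  [t^4] = 5/24.

5/24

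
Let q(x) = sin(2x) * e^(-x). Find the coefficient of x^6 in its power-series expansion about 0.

Expand each factor separately, then convolve coefficients.
q(0) = 0
q′(0) = 2
q′′(0) = -4
q′′′(0) = -2
q^(4)(0) = 24
q^(5)(0) = -38
q^(6)(0) = -44
So c_6 = q^(6)(0)/6! = -11/180.

-11/180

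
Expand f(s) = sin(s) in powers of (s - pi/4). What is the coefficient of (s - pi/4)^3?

f(pi/4) = sqrt(2)/2
f′(pi/4) = sqrt(2)/2
f′′(pi/4) = -sqrt(2)/2
f′′′(pi/4) = -sqrt(2)/2
Then c_k = f^(k)(pi/4)/k! gives each Taylor coefficient.

-sqrt(2)/12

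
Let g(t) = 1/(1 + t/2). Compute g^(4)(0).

3/2

The coefficient of t^4 in the expansion is 1/16, so g^(4)(0) = 4! * (1/16) = 3/2.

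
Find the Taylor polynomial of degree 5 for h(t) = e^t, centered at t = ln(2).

Differentiate repeatedly and evaluate at the center.

(t - ln(2))^5/60 + (t - ln(2))^4/12 + (t - ln(2))^3/3 + (t - ln(2))^2 + 2*(t - ln(2)) + 2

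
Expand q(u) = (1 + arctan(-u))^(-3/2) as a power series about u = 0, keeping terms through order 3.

Substitute the inner expansion into the outer series and collect powers.
q(0) = 1
q′(0) = 3/2
q′′(0) = 15/4
q′′′(0) = 81/8
The Taylor polynomial is Σ q^(k)(0)/k! · u^k.

27*u^3/16 + 15*u^2/8 + 3*u/2 + 1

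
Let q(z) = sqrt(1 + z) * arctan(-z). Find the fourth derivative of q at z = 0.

Multiply the two series term by term and collect like powers.
From the series, [z^4] q = 5/48; multiply by 4! = 24 to get 5/2.

5/2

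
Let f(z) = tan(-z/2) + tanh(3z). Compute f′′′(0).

-217/4

Add the two expansions coefficient-wise.
The coefficient of z^3 in the expansion is -217/24, so f′′′(0) = 3! * (-217/24) = -217/4.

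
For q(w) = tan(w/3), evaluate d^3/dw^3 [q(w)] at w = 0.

2/27

From the series, [w^3] q = 1/81; multiply by 3! = 6 to get 2/27.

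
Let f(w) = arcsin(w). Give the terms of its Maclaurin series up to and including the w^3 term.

Differentiate repeatedly and evaluate at the center.
[w^0] = 0;  [w^1] = 1;  [w^2] = 0;  [w^3] = 1/6.

w^3/6 + w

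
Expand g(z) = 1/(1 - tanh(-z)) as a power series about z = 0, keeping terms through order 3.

Plug the Maclaurin series of the inner function into that of the outer and collect terms.
[z^0] = 1;  [z^1] = -1;  [z^2] = 1;  [z^3] = -2/3.

-2*z^3/3 + z^2 - z + 1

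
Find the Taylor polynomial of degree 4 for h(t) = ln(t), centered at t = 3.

-(t - 3)^4/324 + (t - 3)^3/81 - (t - 3)^2/18 + (t - 3)/3 + ln(3)

Use the known series and substitute for the argument.
h(3) = ln(3)
h′(3) = 1/3
h′′(3) = -1/9
h′′′(3) = 2/27
h^(4)(3) = -2/27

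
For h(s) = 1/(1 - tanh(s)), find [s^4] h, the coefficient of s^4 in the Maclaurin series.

Plug the Maclaurin series of the inner function into that of the outer and collect terms.
h(0) = 1
h′(0) = 1
h′′(0) = 2
h′′′(0) = 4
h^(4)(0) = 8
So c_4 = h^(4)(0)/4! = 1/3.

1/3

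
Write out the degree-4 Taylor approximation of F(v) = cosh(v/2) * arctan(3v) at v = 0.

Write out both Maclaurin series and multiply, keeping only the needed powers.
F(0) = 0
F′(0) = 3
F′′(0) = 0
F′′′(0) = -207/4
F^(4)(0) = 0

-69*v^3/8 + 3*v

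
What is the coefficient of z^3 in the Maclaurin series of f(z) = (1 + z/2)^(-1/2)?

Apply the Taylor formula c_k = f^(k)(a)/k!.
f(0) = 1
f′(0) = -1/4
f′′(0) = 3/16
f′′′(0) = -15/64
So c_3 = f′′′(0)/3! = -5/128.

-5/128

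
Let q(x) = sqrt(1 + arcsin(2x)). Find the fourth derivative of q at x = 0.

Substitute the inner expansion into the outer series and collect powers.
The coefficient of x^4 in the expansion is -31/24, so q^(4)(0) = 4! * (-31/24) = -31.

-31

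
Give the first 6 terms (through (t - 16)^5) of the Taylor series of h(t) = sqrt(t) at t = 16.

7*(t - 16)^5/67108864 - 5*(t - 16)^4/2097152 + (t - 16)^3/16384 - (t - 16)^2/512 + (t - 16)/8 + 4

[(t - 16)^0] = 4;  [(t - 16)^1] = 1/8;  [(t - 16)^2] = -1/512;  [(t - 16)^3] = 1/16384;  [(t - 16)^4] = -5/2097152;  [(t - 16)^5] = 7/67108864.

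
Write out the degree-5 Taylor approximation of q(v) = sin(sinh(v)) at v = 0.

-v^5/15 + v

Plug the Maclaurin series of the inner function into that of the outer and collect terms.
[v^0] = 0;  [v^1] = 1;  [v^2] = 0;  [v^3] = 0;  [v^4] = 0;  [v^5] = -1/15.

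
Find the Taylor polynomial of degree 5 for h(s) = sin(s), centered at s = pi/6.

Apply the Taylor formula c_k = f^(k)(a)/k!.
[(s - pi/6)^0] = 1/2;  [(s - pi/6)^1] = sqrt(3)/2;  [(s - pi/6)^2] = -1/4;  [(s - pi/6)^3] = -sqrt(3)/12;  [(s - pi/6)^4] = 1/48;  [(s - pi/6)^5] = sqrt(3)/240.

sqrt(3)*(s - pi/6)^5/240 + (s - pi/6)^4/48 - sqrt(3)*(s - pi/6)^3/12 - (s - pi/6)^2/4 + sqrt(3)*(s - pi/6)/2 + 1/2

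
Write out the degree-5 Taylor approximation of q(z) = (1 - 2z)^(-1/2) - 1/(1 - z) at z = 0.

Combine the two series term by term.
[z^0] = 0;  [z^1] = 0;  [z^2] = 1/2;  [z^3] = 3/2;  [z^4] = 27/8;  [z^5] = 55/8.

55*z^5/8 + 27*z^4/8 + 3*z^3/2 + z^2/2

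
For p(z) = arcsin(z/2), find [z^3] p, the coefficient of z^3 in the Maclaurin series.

1/48

Apply the Taylor formula c_k = f^(k)(a)/k!.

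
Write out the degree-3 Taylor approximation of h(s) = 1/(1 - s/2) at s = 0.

s^3/8 + s^2/4 + s/2 + 1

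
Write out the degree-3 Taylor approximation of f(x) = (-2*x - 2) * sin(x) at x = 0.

x^3/3 - 2*x^2 - 2*x

Multiply each power in the prefactor through the base expansion.
f(0) = 0
f′(0) = -2
f′′(0) = -4
f′′′(0) = 2
The Taylor polynomial is Σ f^(k)(0)/k! · x^k.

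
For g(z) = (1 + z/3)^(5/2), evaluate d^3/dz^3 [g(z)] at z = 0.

From the series, [z^3] g = 5/432; multiply by 3! = 6 to get 5/72.

5/72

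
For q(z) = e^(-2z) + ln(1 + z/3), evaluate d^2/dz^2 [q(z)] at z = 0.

Combine the two series term by term.
From the series, [z^2] q = 35/18; multiply by 2! = 2 to get 35/9.

35/9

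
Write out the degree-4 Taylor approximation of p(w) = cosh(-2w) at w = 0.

Differentiate repeatedly and evaluate at the center.
p(0) = 1
p′(0) = 0
p′′(0) = 4
p′′′(0) = 0
p^(4)(0) = 16
The Taylor polynomial is Σ p^(k)(0)/k! · w^k.

2*w^4/3 + 2*w^2 + 1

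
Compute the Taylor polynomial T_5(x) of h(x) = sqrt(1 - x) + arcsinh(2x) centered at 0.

3037*x^5/1280 - 5*x^4/128 - 67*x^3/48 - x^2/8 + 3*x/2 + 1

Expand each term separately and add.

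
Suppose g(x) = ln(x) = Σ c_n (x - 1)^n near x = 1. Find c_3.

Apply the Taylor formula c_k = f^(k)(a)/k!.
So c_3 = g′′′(1)/3! = 1/3.

1/3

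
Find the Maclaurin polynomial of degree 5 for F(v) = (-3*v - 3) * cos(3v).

-81*v^5/8 - 81*v^4/8 + 27*v^3/2 + 27*v^2/2 - 3*v - 3

Distribute the polynomial across the series and collect like powers.
F(0) = -3
F′(0) = -3
F′′(0) = 27
F′′′(0) = 81
F^(4)(0) = -243
F^(5)(0) = -1215
The Taylor polynomial is Σ F^(k)(0)/k! · v^k.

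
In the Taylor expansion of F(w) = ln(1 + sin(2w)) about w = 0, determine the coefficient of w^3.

4/3

Substitute the inner expansion into the outer series and collect powers.
F(0) = 0
F′(0) = 2
F′′(0) = -4
F′′′(0) = 8
So c_3 = F′′′(0)/3! = 4/3.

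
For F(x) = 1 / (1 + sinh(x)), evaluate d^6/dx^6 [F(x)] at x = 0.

Write 1/(1+u) = 1 - u + u^2 - u^3 + ... and substitute the series for u.
The coefficient of x^6 in the expansion is 77/45, so F^(6)(0) = 6! * (77/45) = 1232.

1232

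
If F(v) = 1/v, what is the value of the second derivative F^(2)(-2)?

Differentiate repeatedly and evaluate at the center.
From the series, [(v + 2)^2] F = -1/8; multiply by 2! = 2 to get -1/4.

-1/4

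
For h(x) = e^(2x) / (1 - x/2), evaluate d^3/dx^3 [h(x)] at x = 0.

Take the Cauchy product of the two expansions.
The coefficient of x^3 in the expansion is 71/24, so h′′′(0) = 3! * (71/24) = 71/4.

71/4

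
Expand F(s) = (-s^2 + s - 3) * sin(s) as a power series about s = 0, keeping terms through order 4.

-s^4/6 - s^3/2 + s^2 - 3*s

Distribute the polynomial across the series and collect like powers.
F(0) = 0
F′(0) = -3
F′′(0) = 2
F′′′(0) = -3
F^(4)(0) = -4
The Taylor polynomial is Σ F^(k)(0)/k! · s^k.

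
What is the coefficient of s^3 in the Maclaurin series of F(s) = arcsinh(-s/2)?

Apply the Taylor formula c_k = f^(k)(a)/k!.
F(0) = 0
F′(0) = -1/2
F′′(0) = 0
F′′′(0) = 1/8
So c_3 = F′′′(0)/3! = 1/48.

1/48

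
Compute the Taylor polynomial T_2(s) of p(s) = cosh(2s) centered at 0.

2*s^2 + 1

p(0) = 1
p′(0) = 0
p′′(0) = 4
Dividing each by k! gives the coefficients c_0, ..., c_2.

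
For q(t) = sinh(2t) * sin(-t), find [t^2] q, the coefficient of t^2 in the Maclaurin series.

Expand each factor separately, then convolve coefficients.
[t^0] = 0;  [t^1] = 0;  [t^2] = -2.

-2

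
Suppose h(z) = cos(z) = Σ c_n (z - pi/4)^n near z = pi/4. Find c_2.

-sqrt(2)/4

Compute the successive derivatives at the expansion point and divide by k!.
[(z - pi/4)^0] = sqrt(2)/2;  [(z - pi/4)^1] = -sqrt(2)/2;  [(z - pi/4)^2] = -sqrt(2)/4.
So c_2 = h′′(pi/4)/2! = -sqrt(2)/4.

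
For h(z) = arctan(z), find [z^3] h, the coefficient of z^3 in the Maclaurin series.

-1/3

Compute the successive derivatives at the expansion point and divide by k!.
h(0) = 0
h′(0) = 1
h′′(0) = 0
h′′′(0) = -2
So c_3 = h′′′(0)/3! = -1/3.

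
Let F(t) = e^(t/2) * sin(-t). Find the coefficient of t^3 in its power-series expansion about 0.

Multiply the two series term by term and collect like powers.
F(0) = 0
F′(0) = -1
F′′(0) = -1
F′′′(0) = 1/4
Dividing each by k! gives the coefficients c_0, ..., c_3.

1/24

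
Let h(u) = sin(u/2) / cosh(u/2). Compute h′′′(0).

-1/2

Divide the numerator series by the denominator series (power-series long division).
The coefficient of u^3 in the expansion is -1/12, so h′′′(0) = 3! * (-1/12) = -1/2.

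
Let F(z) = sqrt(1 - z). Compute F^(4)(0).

The coefficient of z^4 in the expansion is -5/128, so F^(4)(0) = 4! * (-5/128) = -15/16.

-15/16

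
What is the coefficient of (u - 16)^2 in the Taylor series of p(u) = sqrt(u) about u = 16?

c_2 = p′′(16)/2! = -1/512.

-1/512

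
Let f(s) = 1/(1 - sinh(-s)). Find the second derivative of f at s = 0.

Plug the Maclaurin series of the inner function into that of the outer and collect terms.
From the series, [s^2] f = 1; multiply by 2! = 2 to get 2.

2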